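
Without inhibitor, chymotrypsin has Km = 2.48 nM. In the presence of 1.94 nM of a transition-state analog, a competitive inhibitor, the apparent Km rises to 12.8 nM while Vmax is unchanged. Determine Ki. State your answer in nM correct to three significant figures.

Competitive: Km,app = α·Km with α = 1 + [I]/Ki.
α = Km,app/Km = 12.8/2.48 = 5.161.
Ki = [I]/(α − 1) = 1.94/4.161 = 0.466 nM.

0.466 nM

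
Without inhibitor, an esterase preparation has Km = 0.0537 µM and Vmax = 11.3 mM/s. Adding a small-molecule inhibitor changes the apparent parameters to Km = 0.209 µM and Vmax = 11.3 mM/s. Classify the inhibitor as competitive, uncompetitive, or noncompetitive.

Km increases (0.0537 → 0.209 µM) while Vmax is unchanged — the hallmark of competitive inhibition.

competitive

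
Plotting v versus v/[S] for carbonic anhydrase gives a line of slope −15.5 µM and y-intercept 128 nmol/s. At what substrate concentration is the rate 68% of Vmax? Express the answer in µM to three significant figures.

The Eadie–Hofstee slope gives Km = 15.5 µM (slope = −Km).
v/Vmax = [S]/(Km+[S]) = 0.68 ⇒ [S] = Km·0.68/(1−0.68) = 15.5 × 2.125 = 32.9 µM.

32.9 µM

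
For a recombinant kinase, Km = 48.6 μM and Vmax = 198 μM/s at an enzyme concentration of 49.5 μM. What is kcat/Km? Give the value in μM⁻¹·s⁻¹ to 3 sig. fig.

0.0823 μM⁻¹·s⁻¹

kcat = Vmax/[E]total = 198/49.5 = 4.00 s⁻¹.
kcat/Km = 4.00/48.6 = 0.0823 μM⁻¹·s⁻¹.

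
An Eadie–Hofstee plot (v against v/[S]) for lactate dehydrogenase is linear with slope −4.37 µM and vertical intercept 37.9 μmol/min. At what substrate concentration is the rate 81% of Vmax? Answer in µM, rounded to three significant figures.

18.6 µM

The Eadie–Hofstee slope gives Km = 4.37 µM (slope = −Km).
v/Vmax = [S]/(Km+[S]) = 0.81 ⇒ [S] = Km·0.81/(1−0.81) = 4.37 × 4.263 = 18.6 µM.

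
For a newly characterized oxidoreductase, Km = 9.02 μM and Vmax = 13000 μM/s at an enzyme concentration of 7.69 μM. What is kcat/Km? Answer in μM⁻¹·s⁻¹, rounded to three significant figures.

187 μM⁻¹·s⁻¹

kcat = Vmax/[E]total = 13000/7.69 = 1690 s⁻¹.
kcat/Km = 1690/9.02 = 187 μM⁻¹·s⁻¹.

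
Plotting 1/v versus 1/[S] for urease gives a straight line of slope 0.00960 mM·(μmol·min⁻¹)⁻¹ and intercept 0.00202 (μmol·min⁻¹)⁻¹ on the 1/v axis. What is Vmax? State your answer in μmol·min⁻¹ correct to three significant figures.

495 μmol·min⁻¹

The y-intercept of a Lineweaver–Burk plot equals 1/Vmax, so Vmax = 1/0.00202 = 495 μmol·min⁻¹.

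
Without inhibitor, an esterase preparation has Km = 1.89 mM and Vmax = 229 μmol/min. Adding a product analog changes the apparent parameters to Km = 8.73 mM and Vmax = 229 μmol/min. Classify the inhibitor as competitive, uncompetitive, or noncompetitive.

Km increases (1.89 → 8.73 mM) while Vmax is unchanged — the hallmark of competitive inhibition.

competitive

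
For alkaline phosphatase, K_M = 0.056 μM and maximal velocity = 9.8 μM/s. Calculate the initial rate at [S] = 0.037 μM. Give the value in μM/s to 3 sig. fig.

3.90 μM/s

v = Vmax·[S]/(Km + [S]) = 9.8 × 0.037 / (0.056 + 0.037)
  = 0.3626 / 0.09300 = 3.90 μM/s.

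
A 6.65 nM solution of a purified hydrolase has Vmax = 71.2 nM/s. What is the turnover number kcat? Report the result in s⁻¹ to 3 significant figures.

kcat = Vmax/[E]total = 71.2 nM/s / 6.65 nM = 10.7 s⁻¹.

10.7 s⁻¹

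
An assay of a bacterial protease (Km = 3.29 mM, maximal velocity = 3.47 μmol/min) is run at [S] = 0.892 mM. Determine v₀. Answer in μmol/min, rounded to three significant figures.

v = Vmax·[S]/(Km + [S]) = 3.47 × 0.892 / (3.29 + 0.892)
  = 3.095 / 4.182 = 0.740 μmol/min.

0.740 μmol/min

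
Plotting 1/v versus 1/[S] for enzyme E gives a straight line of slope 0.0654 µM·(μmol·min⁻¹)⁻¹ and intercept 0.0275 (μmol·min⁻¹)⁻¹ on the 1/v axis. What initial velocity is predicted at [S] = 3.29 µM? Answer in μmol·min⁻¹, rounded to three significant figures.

21.1 μmol·min⁻¹

The y-intercept is 1/Vmax, so Vmax = 1/0.0275 = 36.4 μmol·min⁻¹.
The slope is Km/Vmax, so Km = 0.0654 × 36.4 = 2.38 µM.
Then v = 36.4 × 3.29/(2.38 + 3.29) = 21.1 μmol·min⁻¹.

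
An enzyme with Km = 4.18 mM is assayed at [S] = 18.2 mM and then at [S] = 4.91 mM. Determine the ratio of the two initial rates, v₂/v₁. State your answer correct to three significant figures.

The fractional saturations are [S]/(Km+[S]) = 18.2/22.38 = 0.8132 and 4.91/9.090 = 0.5402.
v₂/v₁ is just their ratio: 0.5402/0.8132 = 0.664.

0.664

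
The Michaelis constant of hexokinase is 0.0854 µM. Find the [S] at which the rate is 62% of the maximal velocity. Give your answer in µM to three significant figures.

v/Vmax = [S]/(Km+[S]) = 0.62, so [S] = Km·0.62/(1 − 0.62) = 0.0854 × 1.632.
[S] = 0.139 µM.

0.139 µM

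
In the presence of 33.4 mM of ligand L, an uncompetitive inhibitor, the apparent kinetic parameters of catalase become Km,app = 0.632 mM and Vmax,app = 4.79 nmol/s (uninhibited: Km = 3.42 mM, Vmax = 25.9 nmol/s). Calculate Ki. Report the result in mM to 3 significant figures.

Uncompetitive: Vmax,app = Vmax/α (and Km,app = Km/α) with α = 1 + [I]/Ki.
α = Vmax/Vmax,app = 25.9/4.79 = 5.407.
Ki = [I]/(α − 1) = 33.4/4.407 = 7.58 mM.

7.58 mM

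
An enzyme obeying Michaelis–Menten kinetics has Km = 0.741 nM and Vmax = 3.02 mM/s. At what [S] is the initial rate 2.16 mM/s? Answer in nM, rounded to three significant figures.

1.86 nM

The required fractional saturation is v/Vmax = 2.16/3.02 = 0.7152.
Then [S]/(Km+[S]) = 0.7152 ⇒ [S] = 0.741 × 0.7152/(1 − 0.7152) = 1.86 nM.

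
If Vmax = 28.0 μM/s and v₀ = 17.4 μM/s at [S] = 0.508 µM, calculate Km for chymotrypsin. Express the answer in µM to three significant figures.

From v = Vmax[S]/(Km+[S]), Km = [S](Vmax − v)/v.
Km = 0.508 × (28.0 − 17.4) / 17.4 = 5.385/17.4 = 0.309 µM.

0.309 µM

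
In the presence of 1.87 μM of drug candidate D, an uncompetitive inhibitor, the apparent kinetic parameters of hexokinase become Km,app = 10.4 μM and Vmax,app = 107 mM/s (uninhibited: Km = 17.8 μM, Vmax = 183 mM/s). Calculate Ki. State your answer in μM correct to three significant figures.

2.63 μM

Uncompetitive: Vmax,app = Vmax/α (and Km,app = Km/α) with α = 1 + [I]/Ki.
α = Vmax/Vmax,app = 183/107 = 1.710.
Ki = [I]/(α − 1) = 1.87/0.7103 = 2.63 μM.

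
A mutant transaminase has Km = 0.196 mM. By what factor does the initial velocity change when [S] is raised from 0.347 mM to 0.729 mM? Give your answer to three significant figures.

The fractional saturations are [S]/(Km+[S]) = 0.347/0.5430 = 0.6390 and 0.729/0.9250 = 0.7881.
v₂/v₁ is just their ratio: 0.7881/0.6390 = 1.23.

1.23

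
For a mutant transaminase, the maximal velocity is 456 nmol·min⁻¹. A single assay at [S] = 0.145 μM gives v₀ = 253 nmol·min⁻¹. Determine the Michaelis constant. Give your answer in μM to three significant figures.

0.116 μM

From v = Vmax[S]/(Km+[S]), Km = [S](Vmax − v)/v.
Km = 0.145 × (456 − 253) / 253 = 29.44/253 = 0.116 μM.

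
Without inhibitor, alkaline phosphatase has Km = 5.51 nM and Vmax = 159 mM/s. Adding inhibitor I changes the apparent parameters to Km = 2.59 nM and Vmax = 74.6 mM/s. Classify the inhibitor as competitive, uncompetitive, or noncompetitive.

Both Km and Vmax decrease by the same factor (~2.13-fold) — characteristic of uncompetitive inhibition.

uncompetitive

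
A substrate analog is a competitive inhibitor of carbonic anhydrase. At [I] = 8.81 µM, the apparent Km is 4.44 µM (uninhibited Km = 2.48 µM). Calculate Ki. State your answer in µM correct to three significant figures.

11.1 µM

Competitive: Km,app = α·Km with α = 1 + [I]/Ki.
α = Km,app/Km = 4.44/2.48 = 1.790.
Ki = [I]/(α − 1) = 8.81/0.7903 = 11.1 µM.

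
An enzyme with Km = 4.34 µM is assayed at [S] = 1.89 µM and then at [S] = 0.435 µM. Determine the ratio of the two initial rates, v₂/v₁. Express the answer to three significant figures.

0.300

The fractional saturations are [S]/(Km+[S]) = 1.89/6.230 = 0.3034 and 0.435/4.775 = 0.09110.
v₂/v₁ is just their ratio: 0.09110/0.3034 = 0.300.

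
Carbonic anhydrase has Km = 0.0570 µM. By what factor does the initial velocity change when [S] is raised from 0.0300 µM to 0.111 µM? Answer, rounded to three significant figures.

1.92

Since Vmax cancels, v₂/v₁ = [S]₂(Km+[S]₁) / [S]₁(Km+[S]₂).
= 0.111×(0.0570+0.0300) / (0.0300×(0.0570+0.111)) = 0.009657/0.005040 = 1.92.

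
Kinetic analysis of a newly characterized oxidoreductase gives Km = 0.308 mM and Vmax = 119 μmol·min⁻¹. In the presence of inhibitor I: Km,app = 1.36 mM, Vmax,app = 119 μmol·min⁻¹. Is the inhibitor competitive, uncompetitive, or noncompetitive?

competitive

Km increases (0.308 → 1.36 mM) while Vmax is unchanged — the hallmark of competitive inhibition.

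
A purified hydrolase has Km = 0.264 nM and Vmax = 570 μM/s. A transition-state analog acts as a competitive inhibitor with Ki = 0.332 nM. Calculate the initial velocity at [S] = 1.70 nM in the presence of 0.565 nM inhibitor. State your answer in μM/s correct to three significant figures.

402 μM/s

With α = 1 + [I]/Ki = 1 + 0.565/0.332 = 2.702, the competitive rate law is v = Vmax[S] / (αKm + [S]).
v = 570×1.70 / (2.702×0.264 + 1.70) = 969.0/2.413 = 402 μM/s.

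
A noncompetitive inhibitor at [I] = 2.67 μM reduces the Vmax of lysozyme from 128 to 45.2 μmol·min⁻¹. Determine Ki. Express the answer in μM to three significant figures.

Noncompetitive: Vmax,app = Vmax/α with α = 1 + [I]/Ki.
α = Vmax/Vmax,app = 128/45.2 = 2.832.
Since α = 1 + [I]/Ki, [I]/Ki = 2.832 − 1 = 1.832 and Ki = 2.67/1.832 = 1.46 μM.

1.46 μM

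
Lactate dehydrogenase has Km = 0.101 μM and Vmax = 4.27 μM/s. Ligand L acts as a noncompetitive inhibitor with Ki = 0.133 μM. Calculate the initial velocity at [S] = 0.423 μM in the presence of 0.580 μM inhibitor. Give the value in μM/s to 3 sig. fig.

α = 1 + [I]/Ki = 1 + 0.580/0.133 = 5.361.
For a noncompetitive inhibitor, Vmax is reduced to Vmax/α while Km is unchanged: Km,app = 0.101 μM, Vmax,app = 0.797 μM/s.
v = Vmax,app·[S]/(Km,app + [S]) = 0.797 × 0.423/(0.101 + 0.423) = 0.643 μM/s.

0.643 μM/s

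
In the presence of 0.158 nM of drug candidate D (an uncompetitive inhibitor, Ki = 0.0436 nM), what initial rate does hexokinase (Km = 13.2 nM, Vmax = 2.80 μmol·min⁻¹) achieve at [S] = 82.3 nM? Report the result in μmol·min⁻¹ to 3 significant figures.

0.585 μmol·min⁻¹

With α = 1 + [I]/Ki = 1 + 0.158/0.0436 = 4.624, the uncompetitive rate law is v = (Vmax/α)·[S] / (Km/α + [S]).
v = (2.80/4.624)×82.3 / (13.2/4.624 + 82.3) = 49.84/85.15 = 0.585 μmol·min⁻¹.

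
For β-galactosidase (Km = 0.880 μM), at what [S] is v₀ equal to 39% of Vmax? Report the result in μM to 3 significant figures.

0.563 μM

v/Vmax = [S]/(Km+[S]) = 0.39, so [S] = Km·0.39/(1 − 0.39) = 0.880 × 0.6393.
[S] = 0.563 μM.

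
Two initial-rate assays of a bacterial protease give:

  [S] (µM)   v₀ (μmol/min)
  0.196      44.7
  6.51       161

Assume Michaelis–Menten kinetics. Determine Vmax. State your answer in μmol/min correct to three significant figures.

From v = Vmax[S]/(Km+[S]), each point gives Vmax = v(Km+[S])/[S].
Equating: 44.7(Km+0.196)/0.196 = 161(Km+6.51)/6.51.
228.1·Km + 44.7 = 24.73·Km + 161, so (228.1 − 24.73)·Km = 161 − 44.7.
Km = 116.3/203.3 = 0.572 µM; then Vmax = 44.7(0.572+0.196)/0.196 = 175 μmol/min.

175 μmol/min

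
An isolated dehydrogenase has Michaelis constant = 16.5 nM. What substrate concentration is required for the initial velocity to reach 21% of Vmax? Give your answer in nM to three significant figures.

4.39 nM

v/Vmax = [S]/(Km+[S]) = 0.21, so [S] = Km·0.21/(1 − 0.21) = 16.5 × 0.2658.
[S] = 4.39 nM.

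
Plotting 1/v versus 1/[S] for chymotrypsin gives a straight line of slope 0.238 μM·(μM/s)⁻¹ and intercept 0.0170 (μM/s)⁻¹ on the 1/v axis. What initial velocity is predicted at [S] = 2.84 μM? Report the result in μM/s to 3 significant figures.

9.92 μM/s

The y-intercept is 1/Vmax, so Vmax = 1/0.0170 = 58.8 μM/s.
The slope is Km/Vmax, so Km = 0.238 × 58.8 = 14.0 μM.
Then v = 58.8 × 2.84/(14.0 + 2.84) = 9.92 μM/s.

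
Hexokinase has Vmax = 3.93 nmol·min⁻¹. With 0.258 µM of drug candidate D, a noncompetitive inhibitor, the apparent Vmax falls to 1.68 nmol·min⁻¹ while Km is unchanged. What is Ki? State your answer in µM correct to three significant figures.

Noncompetitive: Vmax,app = Vmax/α with α = 1 + [I]/Ki.
α = Vmax/Vmax,app = 3.93/1.68 = 2.339.
Ki = [I]/(α − 1) = 0.258/1.339 = 0.193 µM.

0.193 µM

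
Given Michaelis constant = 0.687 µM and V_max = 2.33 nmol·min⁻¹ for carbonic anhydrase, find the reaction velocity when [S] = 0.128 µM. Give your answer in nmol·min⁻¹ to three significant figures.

[S]/(Km+[S]) = 0.128/0.8150 = 0.1571, the fractional saturation.
v = 0.1571 × Vmax = 0.1571 × 2.33 = 0.366 nmol·min⁻¹.

0.366 nmol·min⁻¹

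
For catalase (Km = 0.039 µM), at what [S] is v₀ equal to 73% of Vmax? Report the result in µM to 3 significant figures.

v/Vmax = [S]/(Km+[S]) = 0.73, so [S] = Km·0.73/(1 − 0.73) = 0.039 × 2.704.
[S] = 0.105 µM.

0.105 µM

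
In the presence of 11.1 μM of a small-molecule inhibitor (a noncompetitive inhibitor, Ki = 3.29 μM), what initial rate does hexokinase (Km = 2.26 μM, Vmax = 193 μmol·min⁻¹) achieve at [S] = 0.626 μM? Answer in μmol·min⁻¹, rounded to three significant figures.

α = 1 + [I]/Ki = 1 + 11.1/3.29 = 4.374.
For a noncompetitive inhibitor, Vmax is reduced to Vmax/α while Km is unchanged: Km,app = 2.26 μM, Vmax,app = 44.1 μmol·min⁻¹.
v = Vmax,app·[S]/(Km,app + [S]) = 44.1 × 0.626/(2.26 + 0.626) = 9.57 μmol·min⁻¹.

9.57 μmol·min⁻¹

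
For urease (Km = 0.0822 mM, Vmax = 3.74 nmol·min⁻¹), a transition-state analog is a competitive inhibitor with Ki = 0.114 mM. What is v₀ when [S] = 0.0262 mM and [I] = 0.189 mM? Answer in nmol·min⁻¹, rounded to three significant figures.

With α = 1 + [I]/Ki = 1 + 0.189/0.114 = 2.658, the competitive rate law is v = Vmax[S] / (αKm + [S]).
v = 3.74×0.0262 / (2.658×0.0822 + 0.0262) = 0.09799/0.2447 = 0.400 nmol·min⁻¹.

0.400 nmol·min⁻¹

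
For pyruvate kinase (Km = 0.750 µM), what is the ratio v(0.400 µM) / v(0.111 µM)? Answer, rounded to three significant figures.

Since Vmax cancels, v₂/v₁ = [S]₂(Km+[S]₁) / [S]₁(Km+[S]₂).
= 0.400×(0.750+0.111) / (0.111×(0.750+0.400)) = 0.3444/0.1276 = 2.70.

2.70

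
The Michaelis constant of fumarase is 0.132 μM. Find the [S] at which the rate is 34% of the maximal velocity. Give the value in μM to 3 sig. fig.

0.0680 μM

v/Vmax = [S]/(Km+[S]) = 0.34, so [S] = Km·0.34/(1 − 0.34) = 0.132 × 0.5152.
[S] = 0.0680 μM.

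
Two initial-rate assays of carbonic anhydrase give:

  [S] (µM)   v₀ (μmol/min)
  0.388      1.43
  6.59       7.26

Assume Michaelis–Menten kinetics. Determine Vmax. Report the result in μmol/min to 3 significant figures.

9.75 μmol/min

In reciprocal form, 1/v = (Km/Vmax)·(1/[S]) + 1/Vmax. The two points give (1/[S], 1/v) = (2.577, 0.6993) and (0.1517, 0.1377).
Slope = (0.6993 − 0.1377)/(2.577 − 0.1517) = 0.2315; intercept = 0.6993 − 0.2315×2.577 = 0.1026.
Vmax = 1/intercept = 9.75 μmol/min; Km = slope × Vmax = 0.2315 × 9.75 = 2.26 µM.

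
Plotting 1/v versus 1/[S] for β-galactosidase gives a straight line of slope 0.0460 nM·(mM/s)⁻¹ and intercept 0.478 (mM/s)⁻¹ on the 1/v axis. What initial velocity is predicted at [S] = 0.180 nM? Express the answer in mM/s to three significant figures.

The y-intercept is 1/Vmax, so Vmax = 1/0.478 = 2.09 mM/s.
The slope is Km/Vmax, so Km = 0.0460 × 2.09 = 0.0962 nM.
Then v = 2.09 × 0.180/(0.0962 + 0.180) = 1.36 mM/s.

1.36 mM/s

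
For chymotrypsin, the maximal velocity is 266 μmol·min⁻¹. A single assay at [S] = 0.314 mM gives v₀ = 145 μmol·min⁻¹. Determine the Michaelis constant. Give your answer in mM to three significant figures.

0.262 mM

From v = Vmax[S]/(Km+[S]), Km = [S](Vmax − v)/v.
Km = 0.314 × (266 − 145) / 145 = 37.99/145 = 0.262 mM.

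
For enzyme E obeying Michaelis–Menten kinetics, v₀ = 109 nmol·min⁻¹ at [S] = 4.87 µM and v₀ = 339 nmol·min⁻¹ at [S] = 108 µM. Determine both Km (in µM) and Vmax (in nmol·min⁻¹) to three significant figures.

Km = 12.0 µM; Vmax = 377 nmol·min⁻¹

From v = Vmax[S]/(Km+[S]), each point gives Vmax = v(Km+[S])/[S].
Equating: 109(Km+4.87)/4.87 = 339(Km+108)/108.
22.38·Km + 109 = 3.139·Km + 339, so (22.38 − 3.139)·Km = 339 − 109.
Km = 230.0/19.24 = 12.0 µM; then Vmax = 109(12.0+4.87)/4.87 = 377 nmol·min⁻¹.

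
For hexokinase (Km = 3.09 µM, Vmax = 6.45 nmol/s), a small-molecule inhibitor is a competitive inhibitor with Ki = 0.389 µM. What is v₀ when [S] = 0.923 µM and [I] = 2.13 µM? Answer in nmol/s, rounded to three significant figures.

With α = 1 + [I]/Ki = 1 + 2.13/0.389 = 6.476, the competitive rate law is v = Vmax[S] / (αKm + [S]).
v = 6.45×0.923 / (6.476×3.09 + 0.923) = 5.953/20.93 = 0.284 nmol/s.

0.284 nmol/s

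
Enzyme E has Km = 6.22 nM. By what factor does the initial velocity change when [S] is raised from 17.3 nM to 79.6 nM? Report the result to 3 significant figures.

1.26

The fractional saturations are [S]/(Km+[S]) = 17.3/23.52 = 0.7355 and 79.6/85.82 = 0.9275.
v₂/v₁ is just their ratio: 0.9275/0.7355 = 1.26.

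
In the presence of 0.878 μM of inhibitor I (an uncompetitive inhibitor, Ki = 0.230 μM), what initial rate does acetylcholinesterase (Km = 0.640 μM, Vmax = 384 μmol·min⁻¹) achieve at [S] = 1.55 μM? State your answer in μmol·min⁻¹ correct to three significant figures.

73.4 μmol·min⁻¹

α = 1 + [I]/Ki = 1 + 0.878/0.230 = 4.817.
For an uncompetitive inhibitor, both parameters are divided by α, giving Vmax/α and Km/α: Km,app = 0.133 μM, Vmax,app = 79.7 μmol·min⁻¹.
v = Vmax,app·[S]/(Km,app + [S]) = 79.7 × 1.55/(0.133 + 1.55) = 73.4 μmol·min⁻¹.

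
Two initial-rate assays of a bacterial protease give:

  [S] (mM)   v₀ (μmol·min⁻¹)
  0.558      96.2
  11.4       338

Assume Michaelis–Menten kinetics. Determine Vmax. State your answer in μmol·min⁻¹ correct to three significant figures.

From v = Vmax[S]/(Km+[S]), each point gives Vmax = v(Km+[S])/[S].
Equating: 96.2(Km+0.558)/0.558 = 338(Km+11.4)/11.4.
172.4·Km + 96.2 = 29.65·Km + 338, so (172.4 − 29.65)·Km = 338 − 96.2.
Km = 241.8/142.8 = 1.69 mM; then Vmax = 96.2(1.69+0.558)/0.558 = 388 μmol·min⁻¹.

388 μmol·min⁻¹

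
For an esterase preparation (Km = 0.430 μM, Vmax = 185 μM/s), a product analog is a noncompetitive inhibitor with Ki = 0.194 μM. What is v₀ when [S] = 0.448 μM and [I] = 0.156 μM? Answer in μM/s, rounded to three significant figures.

α = 1 + [I]/Ki = 1 + 0.156/0.194 = 1.804.
For a noncompetitive inhibitor, Vmax is reduced to Vmax/α while Km is unchanged: Km,app = 0.430 μM, Vmax,app = 103 μM/s.
v = Vmax,app·[S]/(Km,app + [S]) = 103 × 0.448/(0.430 + 0.448) = 52.3 μM/s.

52.3 μM/s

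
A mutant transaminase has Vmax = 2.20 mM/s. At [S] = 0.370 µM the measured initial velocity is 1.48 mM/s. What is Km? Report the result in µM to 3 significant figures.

0.180 µM

v/Vmax = 1.48/2.20 = 0.6727 = [S]/(Km+[S]).
So Km + [S] = [S]/0.6727 = 0.5500 µM, giving Km = 0.5500 − 0.370 = 0.180 µM.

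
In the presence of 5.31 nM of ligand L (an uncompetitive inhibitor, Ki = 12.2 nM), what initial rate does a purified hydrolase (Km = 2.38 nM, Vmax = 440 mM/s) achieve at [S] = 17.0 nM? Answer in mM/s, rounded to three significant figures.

279 mM/s

With α = 1 + [I]/Ki = 1 + 5.31/12.2 = 1.435, the uncompetitive rate law is v = (Vmax/α)·[S] / (Km/α + [S]).
v = (440/1.435)×17.0 / (2.38/1.435 + 17.0) = 5212/18.66 = 279 mM/s.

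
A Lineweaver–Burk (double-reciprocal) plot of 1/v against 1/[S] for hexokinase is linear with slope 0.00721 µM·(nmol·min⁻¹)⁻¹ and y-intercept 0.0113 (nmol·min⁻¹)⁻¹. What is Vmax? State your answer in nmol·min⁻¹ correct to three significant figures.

The y-intercept of a Lineweaver–Burk plot equals 1/Vmax, so Vmax = 1/0.0113 = 88.5 nmol·min⁻¹.

88.5 nmol·min⁻¹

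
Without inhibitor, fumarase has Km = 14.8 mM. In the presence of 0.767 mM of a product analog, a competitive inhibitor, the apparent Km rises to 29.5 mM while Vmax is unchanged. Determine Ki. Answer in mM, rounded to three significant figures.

0.772 mM

Competitive: Km,app = α·Km with α = 1 + [I]/Ki.
α = Km,app/Km = 29.5/14.8 = 1.993.
Since α = 1 + [I]/Ki, [I]/Ki = 1.993 − 1 = 0.9932 and Ki = 0.767/0.9932 = 0.772 mM.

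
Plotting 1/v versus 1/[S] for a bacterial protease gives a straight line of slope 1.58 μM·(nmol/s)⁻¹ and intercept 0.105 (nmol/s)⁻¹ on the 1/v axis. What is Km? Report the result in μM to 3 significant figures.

15.0 μM

y-intercept = 1/Vmax ⇒ Vmax = 9.52 nmol/s; slope = Km/Vmax ⇒ Km = slope × Vmax.
Km = 1.58 × 9.52 = 15.0 μM.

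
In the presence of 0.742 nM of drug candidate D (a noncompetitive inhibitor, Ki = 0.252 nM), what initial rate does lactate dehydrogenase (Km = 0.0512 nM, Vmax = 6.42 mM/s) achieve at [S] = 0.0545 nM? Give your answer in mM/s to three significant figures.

0.839 mM/s

With α = 1 + [I]/Ki = 1 + 0.742/0.252 = 3.944, the noncompetitive rate law is v = (Vmax/α)·[S] / (Km + [S]).
v = (6.42/3.944)×0.0545 / (0.0512 + 0.0545) = 0.08870/0.1057 = 0.839 mM/s.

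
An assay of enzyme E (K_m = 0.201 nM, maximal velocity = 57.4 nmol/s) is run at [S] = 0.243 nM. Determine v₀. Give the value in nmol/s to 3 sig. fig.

31.4 nmol/s

[S]/(Km+[S]) = 0.243/0.4440 = 0.5473, the fractional saturation.
v = 0.5473 × Vmax = 0.5473 × 57.4 = 31.4 nmol/s.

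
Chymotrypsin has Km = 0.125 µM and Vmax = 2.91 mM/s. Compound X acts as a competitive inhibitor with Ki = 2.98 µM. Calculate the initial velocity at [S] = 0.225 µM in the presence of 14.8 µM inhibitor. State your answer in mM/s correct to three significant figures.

0.674 mM/s

α = 1 + [I]/Ki = 1 + 14.8/2.98 = 5.966.
For a competitive inhibitor, Vmax is unchanged and the apparent Km becomes α·Km: Km,app = 0.746 µM, Vmax,app = 2.91 mM/s.
v = Vmax,app·[S]/(Km,app + [S]) = 2.91 × 0.225/(0.746 + 0.225) = 0.674 mM/s.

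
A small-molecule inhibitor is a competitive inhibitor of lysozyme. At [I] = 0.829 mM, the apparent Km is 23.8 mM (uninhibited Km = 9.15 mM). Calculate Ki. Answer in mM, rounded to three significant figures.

0.518 mM

Competitive: Km,app = α·Km with α = 1 + [I]/Ki.
α = Km,app/Km = 23.8/9.15 = 2.601.
Ki = [I]/(α − 1) = 0.829/1.601 = 0.518 mM.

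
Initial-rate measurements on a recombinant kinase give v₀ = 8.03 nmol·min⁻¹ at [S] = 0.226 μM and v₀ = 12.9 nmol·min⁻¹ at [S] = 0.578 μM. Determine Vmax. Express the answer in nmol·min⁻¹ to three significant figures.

21.1 nmol·min⁻¹

From v = Vmax[S]/(Km+[S]), each point gives Vmax = v(Km+[S])/[S].
Equating: 8.03(Km+0.226)/0.226 = 12.9(Km+0.578)/0.578.
35.53·Km + 8.03 = 22.32·Km + 12.9, so (35.53 − 22.32)·Km = 12.9 − 8.03.
Km = 4.870/13.21 = 0.369 μM; then Vmax = 8.03(0.369+0.226)/0.226 = 21.1 nmol·min⁻¹.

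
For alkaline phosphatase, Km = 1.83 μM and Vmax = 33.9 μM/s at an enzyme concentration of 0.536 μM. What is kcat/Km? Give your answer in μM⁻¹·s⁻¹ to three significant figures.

34.6 μM⁻¹·s⁻¹

kcat = Vmax/[E]total = 33.9/0.536 = 63.2 s⁻¹.
kcat/Km = 63.2/1.83 = 34.6 μM⁻¹·s⁻¹.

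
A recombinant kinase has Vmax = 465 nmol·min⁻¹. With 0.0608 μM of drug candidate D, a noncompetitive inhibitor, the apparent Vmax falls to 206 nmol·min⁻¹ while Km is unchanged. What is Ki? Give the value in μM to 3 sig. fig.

Noncompetitive: Vmax,app = Vmax/α with α = 1 + [I]/Ki.
α = Vmax/Vmax,app = 465/206 = 2.257.
Since α = 1 + [I]/Ki, [I]/Ki = 2.257 − 1 = 1.257 and Ki = 0.0608/1.257 = 0.0484 μM.

0.0484 μM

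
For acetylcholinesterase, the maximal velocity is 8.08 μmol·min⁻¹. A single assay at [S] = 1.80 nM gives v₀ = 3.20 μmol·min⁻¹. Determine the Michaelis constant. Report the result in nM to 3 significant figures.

2.74 nM

v/Vmax = 3.20/8.08 = 0.3960 = [S]/(Km+[S]).
So Km + [S] = [S]/0.3960 = 4.545 nM, giving Km = 4.545 − 1.80 = 2.74 nM.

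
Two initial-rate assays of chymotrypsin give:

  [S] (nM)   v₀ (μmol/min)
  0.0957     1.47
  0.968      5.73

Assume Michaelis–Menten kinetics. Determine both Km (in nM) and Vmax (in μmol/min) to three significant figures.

In reciprocal form, 1/v = (Km/Vmax)·(1/[S]) + 1/Vmax. The two points give (1/[S], 1/v) = (10.45, 0.6803) and (1.033, 0.1745).
Slope = (0.6803 − 0.1745)/(10.45 − 1.033) = 0.05371; intercept = 0.6803 − 0.05371×10.45 = 0.1190.
Vmax = 1/intercept = 8.40 μmol/min; Km = slope × Vmax = 0.05371 × 8.40 = 0.451 nM.

Km = 0.451 nM; Vmax = 8.40 μmol/min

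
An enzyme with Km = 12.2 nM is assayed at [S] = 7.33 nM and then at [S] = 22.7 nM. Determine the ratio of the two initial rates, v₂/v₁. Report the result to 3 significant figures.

1.73

The fractional saturations are [S]/(Km+[S]) = 7.33/19.53 = 0.3753 and 22.7/34.90 = 0.6504.
v₂/v₁ is just their ratio: 0.6504/0.3753 = 1.73.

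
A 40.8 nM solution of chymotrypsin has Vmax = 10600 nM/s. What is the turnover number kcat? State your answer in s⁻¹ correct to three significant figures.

260 s⁻¹

kcat = Vmax/[E]total = 10600 nM/s / 40.8 nM = 260 s⁻¹.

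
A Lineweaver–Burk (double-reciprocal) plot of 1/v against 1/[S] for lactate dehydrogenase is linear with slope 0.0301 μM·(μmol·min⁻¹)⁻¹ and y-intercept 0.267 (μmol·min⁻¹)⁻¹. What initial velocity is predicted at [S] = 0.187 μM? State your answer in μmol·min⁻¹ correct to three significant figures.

2.34 μmol·min⁻¹

The y-intercept is 1/Vmax, so Vmax = 1/0.267 = 3.75 μmol·min⁻¹.
The slope is Km/Vmax, so Km = 0.0301 × 3.75 = 0.113 μM.
Then v = 3.75 × 0.187/(0.113 + 0.187) = 2.34 μmol·min⁻¹.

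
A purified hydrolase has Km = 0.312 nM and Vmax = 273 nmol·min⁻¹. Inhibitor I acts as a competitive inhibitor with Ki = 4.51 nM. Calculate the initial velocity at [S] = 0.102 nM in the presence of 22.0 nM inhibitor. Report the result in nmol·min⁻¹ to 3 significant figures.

With α = 1 + [I]/Ki = 1 + 22.0/4.51 = 5.878, the competitive rate law is v = Vmax[S] / (αKm + [S]).
v = 273×0.102 / (5.878×0.312 + 0.102) = 27.85/1.936 = 14.4 nmol·min⁻¹.

14.4 nmol·min⁻¹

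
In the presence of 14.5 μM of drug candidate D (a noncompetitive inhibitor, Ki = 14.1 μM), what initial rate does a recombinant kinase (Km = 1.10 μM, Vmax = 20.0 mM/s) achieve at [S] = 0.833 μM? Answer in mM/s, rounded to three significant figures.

α = 1 + [I]/Ki = 1 + 14.5/14.1 = 2.028.
For a noncompetitive inhibitor, Vmax is reduced to Vmax/α while Km is unchanged: Km,app = 1.10 μM, Vmax,app = 9.86 mM/s.
v = Vmax,app·[S]/(Km,app + [S]) = 9.86 × 0.833/(1.10 + 0.833) = 4.25 mM/s.

4.25 mM/s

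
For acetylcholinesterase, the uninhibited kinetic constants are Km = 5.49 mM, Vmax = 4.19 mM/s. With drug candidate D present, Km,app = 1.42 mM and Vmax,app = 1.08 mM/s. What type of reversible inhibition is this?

Both Km and Vmax decrease by the same factor (~3.87-fold) — characteristic of uncompetitive inhibition.

uncompetitive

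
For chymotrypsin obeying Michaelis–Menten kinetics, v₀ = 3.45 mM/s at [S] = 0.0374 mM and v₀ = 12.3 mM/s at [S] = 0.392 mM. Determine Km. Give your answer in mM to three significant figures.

In reciprocal form, 1/v = (Km/Vmax)·(1/[S]) + 1/Vmax. The two points give (1/[S], 1/v) = (26.74, 0.2899) and (2.551, 0.08130).
Slope = (0.2899 − 0.08130)/(26.74 − 2.551) = 0.008623; intercept = 0.2899 − 0.008623×26.74 = 0.05930.
Vmax = 1/intercept = 16.9 mM/s; Km = slope × Vmax = 0.008623 × 16.9 = 0.145 mM.

0.145 mM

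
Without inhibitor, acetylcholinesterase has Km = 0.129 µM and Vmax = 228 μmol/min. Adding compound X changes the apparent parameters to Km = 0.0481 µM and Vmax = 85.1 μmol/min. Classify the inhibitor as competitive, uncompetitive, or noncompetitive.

uncompetitive

Both Km and Vmax decrease by the same factor (~2.68-fold) — characteristic of uncompetitive inhibition.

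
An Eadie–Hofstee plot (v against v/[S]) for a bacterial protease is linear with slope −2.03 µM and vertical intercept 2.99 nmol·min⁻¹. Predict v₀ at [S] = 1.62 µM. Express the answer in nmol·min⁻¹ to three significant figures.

1.33 nmol·min⁻¹

In the Eadie–Hofstee form v = Vmax − Km·(v/[S]), the slope is −Km and the intercept is Vmax, so Km = 2.03 µM and Vmax = 2.99 nmol·min⁻¹.
v = 2.99 × 1.62/(2.03 + 1.62) = 1.33 nmol·min⁻¹.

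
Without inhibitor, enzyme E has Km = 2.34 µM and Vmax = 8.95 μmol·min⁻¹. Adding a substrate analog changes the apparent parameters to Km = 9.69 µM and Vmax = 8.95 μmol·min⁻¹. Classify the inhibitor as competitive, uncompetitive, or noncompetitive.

Km increases (2.34 → 9.69 µM) while Vmax is unchanged — the hallmark of competitive inhibition.

competitive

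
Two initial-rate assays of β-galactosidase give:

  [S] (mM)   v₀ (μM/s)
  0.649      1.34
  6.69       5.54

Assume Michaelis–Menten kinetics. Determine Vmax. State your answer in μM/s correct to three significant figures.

8.35 μM/s

From v = Vmax[S]/(Km+[S]), each point gives Vmax = v(Km+[S])/[S].
Equating: 1.34(Km+0.649)/0.649 = 5.54(Km+6.69)/6.69.
2.065·Km + 1.34 = 0.8281·Km + 5.54, so (2.065 − 0.8281)·Km = 5.54 − 1.34.
Km = 4.200/1.237 = 3.40 mM; then Vmax = 1.34(3.40+0.649)/0.649 = 8.35 μM/s.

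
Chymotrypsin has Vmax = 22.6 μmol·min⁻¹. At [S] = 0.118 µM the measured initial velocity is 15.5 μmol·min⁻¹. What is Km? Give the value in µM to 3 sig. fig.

From v = Vmax[S]/(Km+[S]), Km = [S](Vmax − v)/v.
Km = 0.118 × (22.6 − 15.5) / 15.5 = 0.8378/15.5 = 0.0541 µM.

0.0541 µM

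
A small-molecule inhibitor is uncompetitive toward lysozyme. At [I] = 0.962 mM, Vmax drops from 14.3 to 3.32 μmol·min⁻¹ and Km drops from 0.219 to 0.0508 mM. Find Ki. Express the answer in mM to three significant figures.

0.291 mM

Uncompetitive: Vmax,app = Vmax/α (and Km,app = Km/α) with α = 1 + [I]/Ki.
α = Vmax/Vmax,app = 14.3/3.32 = 4.307.
Ki = [I]/(α − 1) = 0.962/3.307 = 0.291 mM.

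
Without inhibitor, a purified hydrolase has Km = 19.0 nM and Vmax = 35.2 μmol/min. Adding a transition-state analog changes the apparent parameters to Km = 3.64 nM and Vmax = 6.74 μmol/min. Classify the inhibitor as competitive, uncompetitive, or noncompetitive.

uncompetitive

Both Km and Vmax decrease by the same factor (~5.22-fold) — characteristic of uncompetitive inhibition.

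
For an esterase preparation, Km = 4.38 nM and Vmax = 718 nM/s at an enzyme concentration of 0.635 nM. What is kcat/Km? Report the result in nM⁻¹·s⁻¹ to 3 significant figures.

kcat = Vmax/[E]total = 718/0.635 = 1130 s⁻¹.
kcat/Km = 1130/4.38 = 258 nM⁻¹·s⁻¹.

258 nM⁻¹·s⁻¹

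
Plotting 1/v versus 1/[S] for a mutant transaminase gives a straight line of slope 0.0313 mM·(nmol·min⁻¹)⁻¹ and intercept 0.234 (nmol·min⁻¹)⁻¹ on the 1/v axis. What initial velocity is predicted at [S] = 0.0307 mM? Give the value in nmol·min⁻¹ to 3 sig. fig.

The y-intercept is 1/Vmax, so Vmax = 1/0.234 = 4.27 nmol·min⁻¹.
The slope is Km/Vmax, so Km = 0.0313 × 4.27 = 0.134 mM.
Then v = 4.27 × 0.0307/(0.134 + 0.0307) = 0.798 nmol·min⁻¹.

0.798 nmol·min⁻¹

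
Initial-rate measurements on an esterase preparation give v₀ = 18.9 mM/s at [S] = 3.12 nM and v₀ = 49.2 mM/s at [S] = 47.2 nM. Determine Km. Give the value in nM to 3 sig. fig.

In reciprocal form, 1/v = (Km/Vmax)·(1/[S]) + 1/Vmax. The two points give (1/[S], 1/v) = (0.3205, 0.05291) and (0.02119, 0.02033).
Slope = (0.05291 − 0.02033)/(0.3205 − 0.02119) = 0.1089; intercept = 0.05291 − 0.1089×0.3205 = 0.01802.
Vmax = 1/intercept = 55.5 mM/s; Km = slope × Vmax = 0.1089 × 55.5 = 6.04 nM.

6.04 nM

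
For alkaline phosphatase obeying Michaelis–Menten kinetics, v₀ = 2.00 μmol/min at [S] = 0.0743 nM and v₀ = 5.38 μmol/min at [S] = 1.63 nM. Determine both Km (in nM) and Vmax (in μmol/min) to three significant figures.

Km = 0.143 nM; Vmax = 5.85 μmol/min

From v = Vmax[S]/(Km+[S]), each point gives Vmax = v(Km+[S])/[S].
Equating: 2.00(Km+0.0743)/0.0743 = 5.38(Km+1.63)/1.63.
26.92·Km + 2.00 = 3.301·Km + 5.38, so (26.92 − 3.301)·Km = 5.38 − 2.00.
Km = 3.380/23.62 = 0.143 nM; then Vmax = 2.00(0.143+0.0743)/0.0743 = 5.85 μmol/min.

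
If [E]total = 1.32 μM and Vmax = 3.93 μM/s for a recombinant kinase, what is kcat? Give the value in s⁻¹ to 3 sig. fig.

kcat = Vmax/[E]total = 3.93 μM/s / 1.32 μM = 2.98 s⁻¹.

2.98 s⁻¹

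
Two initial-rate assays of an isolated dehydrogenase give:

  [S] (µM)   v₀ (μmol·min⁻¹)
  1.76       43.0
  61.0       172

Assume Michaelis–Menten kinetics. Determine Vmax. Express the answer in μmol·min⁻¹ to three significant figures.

189 μmol·min⁻¹

In reciprocal form, 1/v = (Km/Vmax)·(1/[S]) + 1/Vmax. The two points give (1/[S], 1/v) = (0.5682, 0.02326) and (0.01639, 0.005814).
Slope = (0.02326 − 0.005814)/(0.5682 − 0.01639) = 0.03161; intercept = 0.02326 − 0.03161×0.5682 = 0.005296.
Vmax = 1/intercept = 189 μmol·min⁻¹; Km = slope × Vmax = 0.03161 × 189 = 5.97 µM.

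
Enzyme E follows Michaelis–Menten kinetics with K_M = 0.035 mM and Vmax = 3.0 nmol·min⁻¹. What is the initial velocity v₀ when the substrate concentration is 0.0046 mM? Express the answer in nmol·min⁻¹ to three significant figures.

0.348 nmol·min⁻¹

[S]/(Km+[S]) = 0.0046/0.03960 = 0.1162, the fractional saturation.
v = 0.1162 × Vmax = 0.1162 × 3.0 = 0.348 nmol·min⁻¹.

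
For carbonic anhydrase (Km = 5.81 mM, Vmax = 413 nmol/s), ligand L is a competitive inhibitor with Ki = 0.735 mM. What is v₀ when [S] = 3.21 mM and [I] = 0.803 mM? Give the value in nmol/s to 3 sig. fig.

α = 1 + [I]/Ki = 1 + 0.803/0.735 = 2.093.
For a competitive inhibitor, Vmax is unchanged and the apparent Km becomes α·Km: Km,app = 12.2 mM, Vmax,app = 413 nmol/s.
v = Vmax,app·[S]/(Km,app + [S]) = 413 × 3.21/(12.2 + 3.21) = 86.3 nmol/s.

86.3 nmol/s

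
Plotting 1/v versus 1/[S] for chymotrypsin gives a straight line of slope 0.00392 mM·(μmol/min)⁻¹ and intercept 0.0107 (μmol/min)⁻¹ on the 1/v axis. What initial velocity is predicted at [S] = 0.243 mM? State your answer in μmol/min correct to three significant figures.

37.3 μmol/min

The y-intercept is 1/Vmax, so Vmax = 1/0.0107 = 93.5 μmol/min.
The slope is Km/Vmax, so Km = 0.00392 × 93.5 = 0.366 mM.
Then v = 93.5 × 0.243/(0.366 + 0.243) = 37.3 μmol/min.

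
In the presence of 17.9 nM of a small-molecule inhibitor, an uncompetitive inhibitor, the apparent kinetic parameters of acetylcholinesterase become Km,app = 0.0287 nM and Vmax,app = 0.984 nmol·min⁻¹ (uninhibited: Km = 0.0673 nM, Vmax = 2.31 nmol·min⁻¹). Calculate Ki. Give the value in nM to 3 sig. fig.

Uncompetitive: Vmax,app = Vmax/α (and Km,app = Km/α) with α = 1 + [I]/Ki.
α = Vmax/Vmax,app = 2.31/0.984 = 2.348.
Ki = [I]/(α − 1) = 17.9/1.348 = 13.3 nM.

13.3 nM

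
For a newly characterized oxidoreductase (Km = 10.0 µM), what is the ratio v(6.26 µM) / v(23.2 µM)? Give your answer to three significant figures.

0.551

The fractional saturations are [S]/(Km+[S]) = 23.2/33.20 = 0.6988 and 6.26/16.26 = 0.3850.
v₂/v₁ is just their ratio: 0.3850/0.6988 = 0.551.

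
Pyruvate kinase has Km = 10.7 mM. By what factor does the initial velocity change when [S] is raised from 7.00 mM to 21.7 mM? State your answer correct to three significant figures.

1.69

The fractional saturations are [S]/(Km+[S]) = 7.00/17.70 = 0.3955 and 21.7/32.40 = 0.6698.
v₂/v₁ is just their ratio: 0.6698/0.3955 = 1.69.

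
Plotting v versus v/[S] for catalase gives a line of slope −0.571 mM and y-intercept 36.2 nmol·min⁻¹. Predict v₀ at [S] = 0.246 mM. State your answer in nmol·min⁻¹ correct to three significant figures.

In the Eadie–Hofstee form v = Vmax − Km·(v/[S]), the slope is −Km and the intercept is Vmax, so Km = 0.571 mM and Vmax = 36.2 nmol·min⁻¹.
v = 36.2 × 0.246/(0.571 + 0.246) = 10.9 nmol·min⁻¹.

10.9 nmol·min⁻¹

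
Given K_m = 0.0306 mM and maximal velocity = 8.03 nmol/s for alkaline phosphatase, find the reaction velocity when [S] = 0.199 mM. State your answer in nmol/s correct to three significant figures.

6.96 nmol/s

[S]/(Km+[S]) = 0.199/0.2296 = 0.8667, the fractional saturation.
v = 0.8667 × Vmax = 0.8667 × 8.03 = 6.96 nmol/s.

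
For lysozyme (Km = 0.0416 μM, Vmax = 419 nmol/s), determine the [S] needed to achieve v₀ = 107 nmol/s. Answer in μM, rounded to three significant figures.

The required fractional saturation is v/Vmax = 107/419 = 0.2554.
Then [S]/(Km+[S]) = 0.2554 ⇒ [S] = 0.0416 × 0.2554/(1 − 0.2554) = 0.0143 μM.

0.0143 μM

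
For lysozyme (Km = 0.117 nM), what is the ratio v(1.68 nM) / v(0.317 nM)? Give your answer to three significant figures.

The fractional saturations are [S]/(Km+[S]) = 0.317/0.4340 = 0.7304 and 1.68/1.797 = 0.9349.
v₂/v₁ is just their ratio: 0.9349/0.7304 = 1.28.

1.28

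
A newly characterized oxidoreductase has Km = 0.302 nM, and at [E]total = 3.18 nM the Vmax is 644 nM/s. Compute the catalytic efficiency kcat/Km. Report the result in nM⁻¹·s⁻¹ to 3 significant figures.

kcat = Vmax/[E]total = 644/3.18 = 203 s⁻¹.
kcat/Km = 203/0.302 = 671 nM⁻¹·s⁻¹.

671 nM⁻¹·s⁻¹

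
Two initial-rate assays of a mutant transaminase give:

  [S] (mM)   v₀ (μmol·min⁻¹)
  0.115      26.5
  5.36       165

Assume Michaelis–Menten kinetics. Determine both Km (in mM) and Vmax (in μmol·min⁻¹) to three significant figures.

In reciprocal form, 1/v = (Km/Vmax)·(1/[S]) + 1/Vmax. The two points give (1/[S], 1/v) = (8.696, 0.03774) and (0.1866, 0.006061).
Slope = (0.03774 − 0.006061)/(8.696 − 0.1866) = 0.003723; intercept = 0.03774 − 0.003723×8.696 = 0.005366.
Vmax = 1/intercept = 186 μmol·min⁻¹; Km = slope × Vmax = 0.003723 × 186 = 0.694 mM.

Km = 0.694 mM; Vmax = 186 μmol·min⁻¹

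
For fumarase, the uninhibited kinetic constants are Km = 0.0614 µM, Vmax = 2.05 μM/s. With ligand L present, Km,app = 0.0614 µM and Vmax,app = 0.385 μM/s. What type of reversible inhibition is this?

Vmax decreases (2.05 → 0.385 μM/s) while Km is unchanged — pure noncompetitive inhibition.

noncompetitive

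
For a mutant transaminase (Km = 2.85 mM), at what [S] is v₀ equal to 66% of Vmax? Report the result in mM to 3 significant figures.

v/Vmax = [S]/(Km+[S]) = 0.66, so [S] = Km·0.66/(1 − 0.66) = 2.85 × 1.941.
[S] = 5.53 mM.

5.53 mM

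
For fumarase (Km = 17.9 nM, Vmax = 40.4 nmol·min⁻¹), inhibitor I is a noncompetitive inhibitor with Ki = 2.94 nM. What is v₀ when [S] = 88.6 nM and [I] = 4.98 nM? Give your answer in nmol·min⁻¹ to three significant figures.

12.5 nmol·min⁻¹

α = 1 + [I]/Ki = 1 + 4.98/2.94 = 2.694.
For a noncompetitive inhibitor, Vmax is reduced to Vmax/α while Km is unchanged: Km,app = 17.9 nM, Vmax,app = 15.0 nmol·min⁻¹.
v = Vmax,app·[S]/(Km,app + [S]) = 15.0 × 88.6/(17.9 + 88.6) = 12.5 nmol·min⁻¹.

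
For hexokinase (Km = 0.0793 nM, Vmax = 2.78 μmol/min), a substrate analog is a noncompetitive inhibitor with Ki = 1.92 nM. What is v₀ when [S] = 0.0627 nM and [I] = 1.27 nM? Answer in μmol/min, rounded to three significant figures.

With α = 1 + [I]/Ki = 1 + 1.27/1.92 = 1.661, the noncompetitive rate law is v = (Vmax/α)·[S] / (Km + [S]).
v = (2.78/1.661)×0.0627 / (0.0793 + 0.0627) = 0.1049/0.1420 = 0.739 μmol/min.

0.739 μmol/min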